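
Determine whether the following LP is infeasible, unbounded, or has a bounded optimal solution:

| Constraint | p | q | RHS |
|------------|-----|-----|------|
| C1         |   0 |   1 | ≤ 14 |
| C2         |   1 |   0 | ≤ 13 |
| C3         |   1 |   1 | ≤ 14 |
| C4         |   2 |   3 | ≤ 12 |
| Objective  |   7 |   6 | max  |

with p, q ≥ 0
The point (6, 0) satisfies every constraint, so the LP is feasible; the constraints give p ≤ 13 and q ≤ 14, which with p, q ≥ 0 keep the feasible region inside a bounded box. A feasible, bounded LP attains a finite optimum at a vertex.

Bounded optimum: z* = 42 at (6, 0).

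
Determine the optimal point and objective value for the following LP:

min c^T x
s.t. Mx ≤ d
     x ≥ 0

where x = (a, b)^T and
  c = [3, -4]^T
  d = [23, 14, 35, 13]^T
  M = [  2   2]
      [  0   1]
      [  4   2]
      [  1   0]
a = 0, b = 11.5, z = -46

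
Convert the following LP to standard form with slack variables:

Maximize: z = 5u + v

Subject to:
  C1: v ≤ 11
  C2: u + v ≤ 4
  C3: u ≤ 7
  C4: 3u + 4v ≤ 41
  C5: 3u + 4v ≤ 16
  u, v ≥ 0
max z = 5u + v

s.t.
  v + s1 = 11
  u + v + s2 = 4
  u + s3 = 7
  3u + 4v + s4 = 41
  3u + 4v + s5 = 16
  u, v, s1, s2, s3, s4, s5 ≥ 0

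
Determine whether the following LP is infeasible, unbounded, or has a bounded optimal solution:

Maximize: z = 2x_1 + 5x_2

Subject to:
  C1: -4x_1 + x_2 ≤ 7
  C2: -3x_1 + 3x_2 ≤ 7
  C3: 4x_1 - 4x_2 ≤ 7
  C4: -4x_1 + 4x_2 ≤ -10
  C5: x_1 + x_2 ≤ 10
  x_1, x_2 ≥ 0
C3 requires 4x_1 - 4x_2 ≤ 7, while C4 (-4x_1 + 4x_2 ≤ -10) is equivalent to 4x_1 - 4x_2 ≥ 10. Together they would need 10 ≤ 4x_1 - 4x_2 ≤ 7, which is impossible since 10 > 7. No point satisfies all constraints.

Infeasible — the constraint set is empty.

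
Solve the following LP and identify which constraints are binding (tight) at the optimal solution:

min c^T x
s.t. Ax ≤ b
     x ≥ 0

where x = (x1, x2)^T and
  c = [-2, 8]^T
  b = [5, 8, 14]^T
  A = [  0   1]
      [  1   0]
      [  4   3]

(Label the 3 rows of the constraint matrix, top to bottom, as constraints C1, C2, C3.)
Optimal: x1 = 3.5, x2 = 0
Binding: C3, x2 ≥ 0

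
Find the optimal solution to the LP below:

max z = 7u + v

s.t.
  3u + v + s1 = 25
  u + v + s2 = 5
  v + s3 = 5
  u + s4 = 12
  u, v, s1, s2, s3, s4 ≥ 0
Each vertex is the intersection of two constraint boundaries that also satisfies all remaining constraints:
  u = 0 and v = 0 → (0, 0)
  u + v = 5 and v = 0 → (5, 0)
  u + v = 5 and v = 5 → (0, 5)

Evaluating z = 7u + v at each vertex:
  (0, 0): z = 0
  (5, 0): z = 35
  (0, 5): z = 5

The maximum is at (5, 0) with z = 35.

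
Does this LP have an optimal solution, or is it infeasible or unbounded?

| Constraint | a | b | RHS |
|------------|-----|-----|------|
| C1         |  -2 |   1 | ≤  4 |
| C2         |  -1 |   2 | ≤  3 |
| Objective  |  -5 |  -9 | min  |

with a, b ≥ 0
Feasible point: (0, 0) satisfies every constraint, so the LP is feasible.
Direction d = (1, 0): for each constraint row a, a·d ≤ 0 —
  (-2)(1) + (1)(0) = -2 ≤ 0
  (-1)(1) + (2)(0) = -1 ≤ 0
and d ≥ 0, so (0, 0) + t·d stays feasible for every t ≥ 0. Along this ray z = -5a - 9b changes by -5 per unit t, so z → −∞.

Unbounded: there is a feasible ray along which z → −∞.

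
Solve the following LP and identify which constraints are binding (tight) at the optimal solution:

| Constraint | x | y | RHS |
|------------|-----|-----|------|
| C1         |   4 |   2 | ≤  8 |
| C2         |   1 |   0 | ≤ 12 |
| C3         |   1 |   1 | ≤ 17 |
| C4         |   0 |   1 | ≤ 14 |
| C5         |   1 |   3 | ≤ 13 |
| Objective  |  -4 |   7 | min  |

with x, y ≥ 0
Optimal: x = 2, y = 0
Slack at optimum:
  C1: slack = 0 (binding)
  C2: slack = 10
  C3: slack = 15
  C4: slack = 14
  C5: slack = 11
  x ≥ 0: x = 2
  y ≥ 0: y = 0 (binding)
Binding constraints: C1, y ≥ 0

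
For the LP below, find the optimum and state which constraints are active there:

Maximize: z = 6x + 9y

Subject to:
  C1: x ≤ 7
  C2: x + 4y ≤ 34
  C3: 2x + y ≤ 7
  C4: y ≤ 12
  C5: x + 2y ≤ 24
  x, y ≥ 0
Optimal: x = 0, y = 7
Slack at optimum:
  C1: slack = 7
  C2: slack = 6
  C3: slack = 0 (binding)
  C4: slack = 5
  C5: slack = 10
  x ≥ 0: x = 0 (binding)
  y ≥ 0: y = 7
Binding constraints: C3, x ≥ 0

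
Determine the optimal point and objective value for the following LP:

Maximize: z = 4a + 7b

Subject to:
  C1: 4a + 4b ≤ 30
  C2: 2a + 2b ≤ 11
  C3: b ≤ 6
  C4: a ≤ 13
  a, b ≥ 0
Each vertex is the intersection of two constraint boundaries that also satisfies all remaining constraints:
  a = 0 and b = 0 → (0, 0)
  2a + 2b = 11 and b = 0 → (5.5, 0)
  2a + 2b = 11 and a = 0 → (0, 5.5)

Evaluating z = 4a + 7b at each vertex:
  (0, 0): z = 0
  (5.5, 0): z = 22
  (0, 5.5): z = 38.5

The maximum is at (0, 5.5) with z = 38.5.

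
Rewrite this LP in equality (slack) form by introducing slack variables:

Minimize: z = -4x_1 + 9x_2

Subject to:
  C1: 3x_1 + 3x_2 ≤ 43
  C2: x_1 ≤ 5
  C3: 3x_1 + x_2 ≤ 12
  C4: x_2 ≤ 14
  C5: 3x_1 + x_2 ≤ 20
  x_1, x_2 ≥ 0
min z = -4x_1 + 9x_2

s.t.
  3x_1 + 3x_2 + s1 = 43
  x_1 + s2 = 5
  3x_1 + x_2 + s3 = 12
  x_2 + s4 = 14
  3x_1 + x_2 + s5 = 20
  x_1, x_2, s1, s2, s3, s4, s5 ≥ 0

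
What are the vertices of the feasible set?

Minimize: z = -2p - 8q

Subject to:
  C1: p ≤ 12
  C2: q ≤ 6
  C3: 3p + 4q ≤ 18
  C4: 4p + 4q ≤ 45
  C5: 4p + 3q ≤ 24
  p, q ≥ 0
Each vertex is the intersection of two constraint boundaries that also satisfies all remaining constraints:
  p = 0 and q = 0 → (0, 0)
  3p + 4q = 18 and 4p + 3q = 24 → (6, 0)
  3p + 4q = 18 and p = 0 → (0, 4.5)

Vertices: (0, 0), (6, 0), (0, 4.5)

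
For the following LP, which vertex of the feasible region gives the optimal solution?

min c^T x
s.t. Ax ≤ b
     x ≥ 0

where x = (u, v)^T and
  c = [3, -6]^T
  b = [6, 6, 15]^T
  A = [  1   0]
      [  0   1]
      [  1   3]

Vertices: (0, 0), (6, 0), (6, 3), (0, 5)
(0, 5) with z = -30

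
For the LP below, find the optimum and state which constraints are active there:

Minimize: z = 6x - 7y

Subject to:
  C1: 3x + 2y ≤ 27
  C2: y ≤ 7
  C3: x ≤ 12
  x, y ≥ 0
Optimal: x = 0, y = 7
Slack at optimum:
  C1: slack = 13
  C2: slack = 0 (binding)
  C3: slack = 12
  x ≥ 0: x = 0 (binding)
  y ≥ 0: y = 7
Binding constraints: C2, x ≥ 0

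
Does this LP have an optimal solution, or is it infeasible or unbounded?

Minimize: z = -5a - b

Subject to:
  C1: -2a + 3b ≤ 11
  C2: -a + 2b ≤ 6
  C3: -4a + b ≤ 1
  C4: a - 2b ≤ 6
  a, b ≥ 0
Feasible point: (0, 0) satisfies every constraint, so the LP is feasible.
Direction d = (2, 1): for each constraint row a, a·d ≤ 0 —
  (-2)(2) + (3)(1) = -1 ≤ 0
  (-1)(2) + (2)(1) = 0 ≤ 0
  (-4)(2) + (1)(1) = -7 ≤ 0
  (1)(2) + (-2)(1) = 0 ≤ 0
and d ≥ 0, so (0, 0) + t·d stays feasible for every t ≥ 0. Along this ray z = -5a - b changes by -11 per unit t, so z → −∞.

Unbounded: there is a feasible ray along which z → −∞.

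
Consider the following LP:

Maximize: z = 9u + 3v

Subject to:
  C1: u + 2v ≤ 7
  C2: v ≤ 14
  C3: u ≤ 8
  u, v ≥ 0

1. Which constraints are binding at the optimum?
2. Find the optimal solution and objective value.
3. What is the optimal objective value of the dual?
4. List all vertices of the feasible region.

1. C1, v ≥ 0
2. u = 7, v = 0, z = 63
3. 63 (by strong duality, equal to the primal optimum)
4. (0, 0), (7, 0), (0, 3.5)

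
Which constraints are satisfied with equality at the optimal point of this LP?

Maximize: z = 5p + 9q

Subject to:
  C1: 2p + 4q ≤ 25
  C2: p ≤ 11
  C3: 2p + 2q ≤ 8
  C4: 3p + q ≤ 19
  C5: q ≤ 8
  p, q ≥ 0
Optimal: p = 0, q = 4
Binding: C3, p ≥ 0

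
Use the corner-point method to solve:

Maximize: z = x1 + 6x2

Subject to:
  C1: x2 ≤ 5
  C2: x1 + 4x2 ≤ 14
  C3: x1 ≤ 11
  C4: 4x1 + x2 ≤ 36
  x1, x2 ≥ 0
x1 = 0, x2 = 3.5, z = 21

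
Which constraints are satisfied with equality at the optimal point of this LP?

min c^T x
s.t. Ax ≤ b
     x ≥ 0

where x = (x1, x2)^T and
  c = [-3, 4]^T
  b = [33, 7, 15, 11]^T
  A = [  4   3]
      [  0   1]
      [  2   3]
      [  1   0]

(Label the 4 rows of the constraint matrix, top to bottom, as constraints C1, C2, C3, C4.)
Optimal: x1 = 7.5, x2 = 0
Slack at optimum:
  C1: slack = 3
  C2: slack = 7
  C3: slack = 0 (binding)
  C4: slack = 3.5
  x1 ≥ 0: x1 = 7.5
  x2 ≥ 0: x2 = 0 (binding)
Binding constraints: C3, x2 ≥ 0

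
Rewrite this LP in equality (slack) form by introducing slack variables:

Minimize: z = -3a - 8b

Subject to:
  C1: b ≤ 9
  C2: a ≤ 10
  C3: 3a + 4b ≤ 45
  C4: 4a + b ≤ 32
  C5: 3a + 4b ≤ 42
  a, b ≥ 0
min z = -3a - 8b

s.t.
  b + s1 = 9
  a + s2 = 10
  3a + 4b + s3 = 45
  4a + b + s4 = 32
  3a + 4b + s5 = 42
  a, b, s1, s2, s3, s4, s5 ≥ 0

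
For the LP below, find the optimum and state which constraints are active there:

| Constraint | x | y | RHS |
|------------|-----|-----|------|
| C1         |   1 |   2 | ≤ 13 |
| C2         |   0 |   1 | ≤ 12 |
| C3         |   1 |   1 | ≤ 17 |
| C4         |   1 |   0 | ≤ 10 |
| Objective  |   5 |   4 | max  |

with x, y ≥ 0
Optimal: x = 10, y = 1.5
Slack at optimum:
  C1: slack = 0 (binding)
  C2: slack = 10.5
  C3: slack = 5.5
  C4: slack = 0 (binding)
  x ≥ 0: x = 10
  y ≥ 0: y = 1.5
Binding constraints: C1, C4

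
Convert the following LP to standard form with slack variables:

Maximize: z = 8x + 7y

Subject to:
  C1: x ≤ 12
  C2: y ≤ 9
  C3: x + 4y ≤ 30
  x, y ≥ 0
max z = 8x + 7y

s.t.
  x + s1 = 12
  y + s2 = 9
  x + 4y + s3 = 30
  x, y, s1, s2, s3 ≥ 0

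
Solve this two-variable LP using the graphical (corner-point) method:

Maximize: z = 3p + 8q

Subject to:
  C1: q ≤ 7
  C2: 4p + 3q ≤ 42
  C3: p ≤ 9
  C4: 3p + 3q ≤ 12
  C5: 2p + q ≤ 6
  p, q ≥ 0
Each vertex is the intersection of two constraint boundaries that also satisfies all remaining constraints:
  p = 0 and q = 0 → (0, 0)
  2p + q = 6 and q = 0 → (3, 0)
  3p + 3q = 12 and 2p + q = 6 → (2, 2)
  3p + 3q = 12 and p = 0 → (0, 4)

Evaluating z = 3p + 8q at each vertex:
  (0, 0): z = 0
  (3, 0): z = 9
  (2, 2): z = 22
  (0, 4): z = 32

The maximum is at (0, 4) with z = 32.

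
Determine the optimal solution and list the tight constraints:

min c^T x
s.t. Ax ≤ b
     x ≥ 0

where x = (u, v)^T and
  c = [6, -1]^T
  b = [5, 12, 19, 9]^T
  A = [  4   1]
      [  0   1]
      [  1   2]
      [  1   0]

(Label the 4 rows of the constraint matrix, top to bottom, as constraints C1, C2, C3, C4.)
Optimal: u = 0, v = 5
Slack at optimum:
  C1: slack = 0 (binding)
  C2: slack = 7
  C3: slack = 9
  C4: slack = 9
  u ≥ 0: u = 0 (binding)
  v ≥ 0: v = 5
Binding constraints: C1, u ≥ 0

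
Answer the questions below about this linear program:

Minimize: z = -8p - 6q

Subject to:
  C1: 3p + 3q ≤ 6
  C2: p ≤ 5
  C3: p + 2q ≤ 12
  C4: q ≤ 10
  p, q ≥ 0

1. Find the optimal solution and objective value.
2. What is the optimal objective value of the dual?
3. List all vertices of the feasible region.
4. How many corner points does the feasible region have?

1. p = 2, q = 0, z = -16
2. -16 (by strong duality, equal to the primal optimum)
3. (0, 0), (2, 0), (0, 2)
4. 3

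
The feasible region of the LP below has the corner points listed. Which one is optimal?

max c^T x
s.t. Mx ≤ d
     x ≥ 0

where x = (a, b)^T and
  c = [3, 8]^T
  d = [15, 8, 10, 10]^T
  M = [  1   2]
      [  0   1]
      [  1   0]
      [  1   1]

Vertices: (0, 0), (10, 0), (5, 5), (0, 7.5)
(0, 7.5) with z = 60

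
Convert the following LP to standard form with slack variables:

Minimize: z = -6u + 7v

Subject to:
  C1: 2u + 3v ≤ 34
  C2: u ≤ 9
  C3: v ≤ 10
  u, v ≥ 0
min z = -6u + 7v

s.t.
  2u + 3v + s1 = 34
  u + s2 = 9
  v + s3 = 10
  u, v, s1, s2, s3 ≥ 0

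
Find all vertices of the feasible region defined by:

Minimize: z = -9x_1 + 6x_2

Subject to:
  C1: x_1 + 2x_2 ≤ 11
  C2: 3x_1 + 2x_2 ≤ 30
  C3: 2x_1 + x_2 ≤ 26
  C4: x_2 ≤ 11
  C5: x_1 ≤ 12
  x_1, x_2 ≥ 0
Each vertex is the intersection of two constraint boundaries that also satisfies all remaining constraints:
  x_1 = 0 and x_2 = 0 → (0, 0)
  3x_1 + 2x_2 = 30 and x_2 = 0 → (10, 0)
  x_1 + 2x_2 = 11 and 3x_1 + 2x_2 = 30 → (9.5, 0.75)
  x_1 + 2x_2 = 11 and x_1 = 0 → (0, 5.5)

Vertices: (0, 0), (10, 0), (9.5, 0.75), (0, 5.5)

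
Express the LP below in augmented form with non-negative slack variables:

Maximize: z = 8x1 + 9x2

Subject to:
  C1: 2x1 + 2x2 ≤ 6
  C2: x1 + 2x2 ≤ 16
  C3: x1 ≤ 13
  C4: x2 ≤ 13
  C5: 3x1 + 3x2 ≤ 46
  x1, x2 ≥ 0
max z = 8x1 + 9x2

s.t.
  2x1 + 2x2 + s1 = 6
  x1 + 2x2 + s2 = 16
  x1 + s3 = 13
  x2 + s4 = 13
  3x1 + 3x2 + s5 = 46
  x1, x2, s1, s2, s3, s4, s5 ≥ 0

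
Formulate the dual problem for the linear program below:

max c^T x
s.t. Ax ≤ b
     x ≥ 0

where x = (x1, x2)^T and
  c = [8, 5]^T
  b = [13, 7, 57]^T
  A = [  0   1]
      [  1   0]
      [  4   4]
Minimize: z = 13y1 + 7y2 + 57y3

Subject to:
  C1: -y2 - 4y3 ≤ -8
  C2: -y1 - 4y3 ≤ -5
  y1, y2, y3 ≥ 0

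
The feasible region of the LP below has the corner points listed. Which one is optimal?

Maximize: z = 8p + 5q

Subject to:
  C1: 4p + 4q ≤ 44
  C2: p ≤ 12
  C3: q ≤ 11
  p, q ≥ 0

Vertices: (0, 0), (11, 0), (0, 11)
(11, 0) with z = 88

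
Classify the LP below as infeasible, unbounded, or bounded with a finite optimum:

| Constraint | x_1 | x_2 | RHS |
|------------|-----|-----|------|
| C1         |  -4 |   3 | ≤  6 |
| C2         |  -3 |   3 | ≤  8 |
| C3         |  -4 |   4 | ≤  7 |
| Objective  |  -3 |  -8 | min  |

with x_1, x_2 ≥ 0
Feasible point: (0, 0) satisfies every constraint, so the LP is feasible.
Direction d = (1, 0): for each constraint row a, a·d ≤ 0 —
  (-4)(1) + (3)(0) = -4 ≤ 0
  (-3)(1) + (3)(0) = -3 ≤ 0
  (-4)(1) + (4)(0) = -4 ≤ 0
and d ≥ 0, so (0, 0) + t·d stays feasible for every t ≥ 0. Along this ray z = -3x_1 - 8x_2 changes by -3 per unit t, so z → −∞.

Unbounded — the objective can decrease without bound over the feasible region.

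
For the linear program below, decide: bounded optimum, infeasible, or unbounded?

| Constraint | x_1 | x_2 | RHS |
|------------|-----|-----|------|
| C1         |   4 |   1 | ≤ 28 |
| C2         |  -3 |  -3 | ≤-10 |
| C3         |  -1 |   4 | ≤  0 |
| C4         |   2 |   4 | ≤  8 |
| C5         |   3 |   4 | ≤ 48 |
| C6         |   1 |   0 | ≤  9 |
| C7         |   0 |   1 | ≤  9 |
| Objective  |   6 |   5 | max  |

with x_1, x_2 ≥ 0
The point (4, 0) satisfies every constraint, so the LP is feasible; the constraints give x_1 ≤ 9 and x_2 ≤ 9, which with x_1, x_2 ≥ 0 keep the feasible region inside a bounded box. A feasible, bounded LP attains a finite optimum at a vertex.

Evaluating z = 6x_1 + 5x_2 at each vertex:
  (3.333, 0): z = 20
  (4, 0): z = 24
  (2.667, 0.6667): z = 19.33

The LP has an optimal solution: (4, 0) with z = 24.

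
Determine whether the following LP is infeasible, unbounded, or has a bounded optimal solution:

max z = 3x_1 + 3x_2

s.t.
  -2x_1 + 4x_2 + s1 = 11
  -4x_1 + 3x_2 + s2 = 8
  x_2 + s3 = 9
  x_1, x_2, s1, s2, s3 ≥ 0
Feasible point: (0, 0) satisfies every constraint, so the LP is feasible.
Direction d = (1, 0): for each constraint row a, a·d ≤ 0 —
  (-2)(1) + (4)(0) = -2 ≤ 0
  (-4)(1) + (3)(0) = -4 ≤ 0
  (0)(1) + (1)(0) = 0 ≤ 0
and d ≥ 0, so (0, 0) + t·d stays feasible for every t ≥ 0. Along this ray z = 3x_1 + 3x_2 changes by 3 per unit t, so z → +∞.

Unbounded: there is a feasible ray along which z → +∞.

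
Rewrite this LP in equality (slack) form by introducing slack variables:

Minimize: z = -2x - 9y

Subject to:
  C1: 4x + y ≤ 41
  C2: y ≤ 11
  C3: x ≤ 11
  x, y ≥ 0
min z = -2x - 9y

s.t.
  4x + y + s1 = 41
  y + s2 = 11
  x + s3 = 11
  x, y, s1, s2, s3 ≥ 0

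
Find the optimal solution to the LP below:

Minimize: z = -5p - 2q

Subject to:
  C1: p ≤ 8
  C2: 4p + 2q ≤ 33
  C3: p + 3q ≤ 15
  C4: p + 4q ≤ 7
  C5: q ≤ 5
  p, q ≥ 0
Each vertex is the intersection of two constraint boundaries that also satisfies all remaining constraints:
  p = 0 and q = 0 → (0, 0)
  p + 4q = 7 and q = 0 → (7, 0)
  p + 4q = 7 and p = 0 → (0, 1.75)

Evaluating z = -5p - 2q at each vertex:
  (0, 0): z = 0
  (7, 0): z = -35
  (0, 1.75): z = -3.5

The minimum is at (7, 0) with z = -35.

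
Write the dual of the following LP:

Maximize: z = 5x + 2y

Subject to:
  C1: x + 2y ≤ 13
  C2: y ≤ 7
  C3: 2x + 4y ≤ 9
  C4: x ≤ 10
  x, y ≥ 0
Minimize: z = 13y1 + 7y2 + 9y3 + 10y4

Subject to:
  C1: -y1 - 2y3 - y4 ≤ -5
  C2: -2y1 - y2 - 4y3 ≤ -2
  y1, y2, y3, y4 ≥ 0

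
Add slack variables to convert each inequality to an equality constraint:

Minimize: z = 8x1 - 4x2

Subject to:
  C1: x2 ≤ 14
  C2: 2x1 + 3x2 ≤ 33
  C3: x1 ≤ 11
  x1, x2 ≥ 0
min z = 8x1 - 4x2

s.t.
  x2 + s1 = 14
  2x1 + 3x2 + s2 = 33
  x1 + s3 = 11
  x1, x2, s1, s2, s3 ≥ 0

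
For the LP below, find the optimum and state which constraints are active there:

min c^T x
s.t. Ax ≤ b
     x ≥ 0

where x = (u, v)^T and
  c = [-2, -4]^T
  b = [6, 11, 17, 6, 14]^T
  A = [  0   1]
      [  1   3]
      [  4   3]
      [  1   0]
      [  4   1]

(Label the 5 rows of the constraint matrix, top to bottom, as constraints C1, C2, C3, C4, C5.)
Optimal: u = 2, v = 3
Slack at optimum:
  C1: slack = 3
  C2: slack = 0 (binding)
  C3: slack = 0 (binding)
  C4: slack = 4
  C5: slack = 3
  u ≥ 0: u = 2
  v ≥ 0: v = 3
Binding constraints: C2, C3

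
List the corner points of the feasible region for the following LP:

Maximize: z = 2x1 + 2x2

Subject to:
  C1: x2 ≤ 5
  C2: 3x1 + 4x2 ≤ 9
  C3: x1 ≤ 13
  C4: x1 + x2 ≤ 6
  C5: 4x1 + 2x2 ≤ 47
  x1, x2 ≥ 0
Each vertex is the intersection of two constraint boundaries that also satisfies all remaining constraints:
  x1 = 0 and x2 = 0 → (0, 0)
  3x1 + 4x2 = 9 and x2 = 0 → (3, 0)
  3x1 + 4x2 = 9 and x1 = 0 → (0, 2.25)

Vertices: (0, 0), (3, 0), (0, 2.25)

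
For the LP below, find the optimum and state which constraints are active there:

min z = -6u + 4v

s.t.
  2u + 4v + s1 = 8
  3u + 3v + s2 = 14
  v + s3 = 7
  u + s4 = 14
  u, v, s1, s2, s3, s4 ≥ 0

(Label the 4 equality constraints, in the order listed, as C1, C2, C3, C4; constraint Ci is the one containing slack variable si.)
Optimal: u = 4, v = 0
Slack at optimum:
  C1: slack = 0 (binding)
  C2: slack = 2
  C3: slack = 7
  C4: slack = 10
  u ≥ 0: u = 4
  v ≥ 0: v = 0 (binding)
Binding constraints: C1, v ≥ 0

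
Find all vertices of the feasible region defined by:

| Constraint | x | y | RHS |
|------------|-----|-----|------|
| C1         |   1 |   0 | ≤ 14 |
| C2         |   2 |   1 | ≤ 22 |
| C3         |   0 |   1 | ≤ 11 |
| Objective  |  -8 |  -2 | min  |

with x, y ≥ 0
Each vertex is the intersection of two constraint boundaries that also satisfies all remaining constraints:
  x = 0 and y = 0 → (0, 0)
  2x + y = 22 and y = 0 → (11, 0)
  2x + y = 22 and y = 11 → (5.5, 11)
  y = 11 and x = 0 → (0, 11)

Vertices: (0, 0), (11, 0), (5.5, 11), (0, 11)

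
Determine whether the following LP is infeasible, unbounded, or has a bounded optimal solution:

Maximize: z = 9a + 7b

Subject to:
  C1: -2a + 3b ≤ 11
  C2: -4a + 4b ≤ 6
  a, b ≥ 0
Feasible point: (0, 0) satisfies every constraint, so the LP is feasible.
Direction d = (1, 0): for each constraint row a, a·d ≤ 0 —
  (-2)(1) + (3)(0) = -2 ≤ 0
  (-4)(1) + (4)(0) = -4 ≤ 0
and d ≥ 0, so (0, 0) + t·d stays feasible for every t ≥ 0. Along this ray z = 9a + 7b changes by 9 per unit t, so z → +∞.

Unbounded — the objective can increase without bound over the feasible region.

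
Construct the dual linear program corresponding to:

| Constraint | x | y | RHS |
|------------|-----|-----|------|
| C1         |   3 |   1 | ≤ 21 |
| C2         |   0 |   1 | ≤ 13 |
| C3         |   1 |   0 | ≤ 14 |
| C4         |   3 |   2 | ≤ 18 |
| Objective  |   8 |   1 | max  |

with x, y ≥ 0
Minimize: z = 21y1 + 13y2 + 14y3 + 18y4

Subject to:
  C1: -3y1 - y3 - 3y4 ≤ -8
  C2: -y1 - y2 - 2y4 ≤ -1
  y1, y2, y3, y4 ≥ 0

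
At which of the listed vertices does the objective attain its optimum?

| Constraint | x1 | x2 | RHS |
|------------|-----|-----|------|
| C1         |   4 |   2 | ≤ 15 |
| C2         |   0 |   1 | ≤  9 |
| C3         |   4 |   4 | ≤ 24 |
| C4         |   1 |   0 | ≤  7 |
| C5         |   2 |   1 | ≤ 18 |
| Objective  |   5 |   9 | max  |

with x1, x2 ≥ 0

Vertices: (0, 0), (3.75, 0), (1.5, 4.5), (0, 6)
(0, 6) with z = 54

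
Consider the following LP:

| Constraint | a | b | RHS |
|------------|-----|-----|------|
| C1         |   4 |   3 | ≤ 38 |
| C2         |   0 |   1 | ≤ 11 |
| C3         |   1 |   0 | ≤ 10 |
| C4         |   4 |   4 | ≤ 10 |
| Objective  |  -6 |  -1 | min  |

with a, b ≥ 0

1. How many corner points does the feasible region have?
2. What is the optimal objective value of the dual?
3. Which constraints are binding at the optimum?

1. 3
2. -15 (by strong duality, equal to the primal optimum)
3. C4, b ≥ 0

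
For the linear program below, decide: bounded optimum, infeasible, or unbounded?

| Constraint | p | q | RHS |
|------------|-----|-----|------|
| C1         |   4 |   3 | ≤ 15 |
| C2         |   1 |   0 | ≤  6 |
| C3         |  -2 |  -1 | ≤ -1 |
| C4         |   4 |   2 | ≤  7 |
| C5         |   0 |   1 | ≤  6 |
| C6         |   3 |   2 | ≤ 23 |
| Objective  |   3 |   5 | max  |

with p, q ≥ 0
The point (0, 3.5) satisfies every constraint, so the LP is feasible; the constraints give p ≤ 6 and q ≤ 6, which with p, q ≥ 0 keep the feasible region inside a bounded box. A feasible, bounded LP attains a finite optimum at a vertex.

Bounded optimum: z* = 17.5 at (0, 3.5).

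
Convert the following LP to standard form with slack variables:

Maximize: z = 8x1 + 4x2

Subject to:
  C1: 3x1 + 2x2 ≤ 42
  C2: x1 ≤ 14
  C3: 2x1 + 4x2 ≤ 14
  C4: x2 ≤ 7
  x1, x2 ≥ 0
max z = 8x1 + 4x2

s.t.
  3x1 + 2x2 + s1 = 42
  x1 + s2 = 14
  2x1 + 4x2 + s3 = 14
  x2 + s4 = 7
  x1, x2, s1, s2, s3, s4 ≥ 0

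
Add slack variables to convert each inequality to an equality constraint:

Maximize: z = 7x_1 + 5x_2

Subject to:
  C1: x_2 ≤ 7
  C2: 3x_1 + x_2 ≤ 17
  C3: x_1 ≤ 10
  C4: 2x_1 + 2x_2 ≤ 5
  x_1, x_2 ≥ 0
max z = 7x_1 + 5x_2

s.t.
  x_2 + s1 = 7
  3x_1 + x_2 + s2 = 17
  x_1 + s3 = 10
  2x_1 + 2x_2 + s4 = 5
  x_1, x_2, s1, s2, s3, s4 ≥ 0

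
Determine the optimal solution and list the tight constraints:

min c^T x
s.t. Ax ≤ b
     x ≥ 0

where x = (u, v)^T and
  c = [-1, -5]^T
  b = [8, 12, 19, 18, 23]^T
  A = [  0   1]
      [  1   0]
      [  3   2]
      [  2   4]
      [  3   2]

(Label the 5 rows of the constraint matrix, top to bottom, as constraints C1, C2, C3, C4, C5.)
Optimal: u = 0, v = 4.5
Binding: C4, u ≥ 0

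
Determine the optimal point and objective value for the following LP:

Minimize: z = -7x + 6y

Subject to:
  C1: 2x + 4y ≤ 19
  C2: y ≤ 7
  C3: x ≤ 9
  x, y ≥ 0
Each vertex is the intersection of two constraint boundaries that also satisfies all remaining constraints:
  x = 0 and y = 0 → (0, 0)
  x = 9 and y = 0 → (9, 0)
  2x + 4y = 19 and x = 9 → (9, 0.25)
  2x + 4y = 19 and x = 0 → (0, 4.75)

Evaluating z = -7x + 6y at each vertex:
  (0, 0): z = 0
  (9, 0): z = -63
  (9, 0.25): z = -61.5
  (0, 4.75): z = 28.5

The minimum is at (9, 0) with z = -63.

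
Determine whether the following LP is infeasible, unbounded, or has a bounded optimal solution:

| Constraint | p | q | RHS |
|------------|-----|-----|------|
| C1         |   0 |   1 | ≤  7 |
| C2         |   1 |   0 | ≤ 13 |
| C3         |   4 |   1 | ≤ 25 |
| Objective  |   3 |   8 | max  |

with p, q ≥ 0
The point (4.5, 7) satisfies every constraint, so the LP is feasible; the constraints give p ≤ 13 and q ≤ 7, which with p, q ≥ 0 keep the feasible region inside a bounded box. A feasible, bounded LP attains a finite optimum at a vertex.

Evaluating z = 3p + 8q at each vertex:
  (0, 0): z = 0
  (6.25, 0): z = 18.75
  (4.5, 7): z = 69.5
  (0, 7): z = 56

Feasible with finite optimum z* = 69.5 at (4.5, 7).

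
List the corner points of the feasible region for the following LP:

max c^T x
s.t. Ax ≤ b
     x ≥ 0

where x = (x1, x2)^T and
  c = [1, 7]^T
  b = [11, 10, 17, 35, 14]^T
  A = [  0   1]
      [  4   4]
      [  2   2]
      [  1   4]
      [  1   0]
Each vertex is the intersection of two constraint boundaries that also satisfies all remaining constraints:
  x1 = 0 and x2 = 0 → (0, 0)
  4x1 + 4x2 = 10 and x2 = 0 → (2.5, 0)
  4x1 + 4x2 = 10 and x1 = 0 → (0, 2.5)

Vertices: (0, 0), (2.5, 0), (0, 2.5)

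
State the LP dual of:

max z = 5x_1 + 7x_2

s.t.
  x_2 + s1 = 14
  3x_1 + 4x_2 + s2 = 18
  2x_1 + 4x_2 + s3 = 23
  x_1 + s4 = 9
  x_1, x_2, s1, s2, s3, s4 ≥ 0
Minimize: z = 14y1 + 18y2 + 23y3 + 9y4

Subject to:
  C1: -3y2 - 2y3 - y4 ≤ -5
  C2: -y1 - 4y2 - 4y3 ≤ -7
  y1, y2, y3, y4 ≥ 0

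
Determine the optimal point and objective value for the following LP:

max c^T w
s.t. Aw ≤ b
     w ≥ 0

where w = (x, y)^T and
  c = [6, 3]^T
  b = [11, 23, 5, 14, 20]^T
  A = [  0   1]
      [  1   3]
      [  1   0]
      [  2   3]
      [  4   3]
Each vertex is the intersection of two constraint boundaries that also satisfies all remaining constraints:
  x = 0 and y = 0 → (0, 0)
  x = 5 and 4x + 3y = 20 → (5, 0)
  2x + 3y = 14 and 4x + 3y = 20 → (3, 2.667)
  2x + 3y = 14 and x = 0 → (0, 4.667)

Evaluating z = 6x + 3y at each vertex:
  (0, 0): z = 0
  (5, 0): z = 30
  (3, 2.667): z = 26
  (0, 4.667): z = 14

The maximum is at (5, 0) with z = 30.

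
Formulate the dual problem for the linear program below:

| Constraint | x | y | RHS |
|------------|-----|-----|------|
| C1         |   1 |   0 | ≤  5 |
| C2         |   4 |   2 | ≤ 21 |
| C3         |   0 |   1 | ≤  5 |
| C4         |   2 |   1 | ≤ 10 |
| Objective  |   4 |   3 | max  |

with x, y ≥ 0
Minimize: z = 5y1 + 21y2 + 5y3 + 10y4

Subject to:
  C1: -y1 - 4y2 - 2y4 ≤ -4
  C2: -2y2 - y3 - y4 ≤ -3
  y1, y2, y3, y4 ≥ 0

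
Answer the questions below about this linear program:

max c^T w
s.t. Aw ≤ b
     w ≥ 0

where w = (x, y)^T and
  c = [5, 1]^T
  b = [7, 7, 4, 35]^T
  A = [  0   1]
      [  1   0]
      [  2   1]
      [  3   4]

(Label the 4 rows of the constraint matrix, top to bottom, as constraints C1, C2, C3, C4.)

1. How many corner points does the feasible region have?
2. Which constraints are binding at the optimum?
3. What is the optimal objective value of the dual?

1. 3
2. C3, y ≥ 0
3. 10 (by strong duality, equal to the primal optimum)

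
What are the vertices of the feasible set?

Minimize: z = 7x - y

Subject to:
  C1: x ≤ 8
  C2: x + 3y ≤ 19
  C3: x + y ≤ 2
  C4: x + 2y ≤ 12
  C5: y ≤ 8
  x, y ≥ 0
Each vertex is the intersection of two constraint boundaries that also satisfies all remaining constraints:
  x = 0 and y = 0 → (0, 0)
  x + y = 2 and y = 0 → (2, 0)
  x + y = 2 and x = 0 → (0, 2)

Vertices: (0, 0), (2, 0), (0, 2)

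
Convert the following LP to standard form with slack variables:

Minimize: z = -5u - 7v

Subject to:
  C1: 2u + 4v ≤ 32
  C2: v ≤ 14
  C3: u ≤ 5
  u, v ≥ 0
min z = -5u - 7v

s.t.
  2u + 4v + s1 = 32
  v + s2 = 14
  u + s3 = 5
  u, v, s1, s2, s3 ≥ 0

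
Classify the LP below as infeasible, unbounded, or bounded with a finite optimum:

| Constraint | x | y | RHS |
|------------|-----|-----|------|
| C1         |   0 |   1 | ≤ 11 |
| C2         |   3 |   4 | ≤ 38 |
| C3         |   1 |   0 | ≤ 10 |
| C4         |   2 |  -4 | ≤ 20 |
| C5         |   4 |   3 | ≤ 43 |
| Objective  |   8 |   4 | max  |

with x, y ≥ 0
The point (10, 1) satisfies every constraint, so the LP is feasible; the constraints give x ≤ 10 and y ≤ 11, which with x, y ≥ 0 keep the feasible region inside a bounded box. A feasible, bounded LP attains a finite optimum at a vertex.

Feasible with finite optimum z* = 84 at (10, 1).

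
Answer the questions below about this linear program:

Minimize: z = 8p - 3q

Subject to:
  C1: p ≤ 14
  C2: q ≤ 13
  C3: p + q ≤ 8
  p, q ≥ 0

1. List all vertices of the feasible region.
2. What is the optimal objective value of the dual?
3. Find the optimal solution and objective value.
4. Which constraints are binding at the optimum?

1. (0, 0), (8, 0), (0, 8)
2. -24 (by strong duality, equal to the primal optimum)
3. p = 0, q = 8, z = -24
4. C3, p ≥ 0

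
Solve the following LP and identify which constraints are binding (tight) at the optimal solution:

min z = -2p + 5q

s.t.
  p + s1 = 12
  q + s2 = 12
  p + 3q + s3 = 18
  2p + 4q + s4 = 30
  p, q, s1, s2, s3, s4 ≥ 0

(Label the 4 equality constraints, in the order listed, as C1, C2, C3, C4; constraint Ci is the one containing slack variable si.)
Optimal: p = 12, q = 0
Binding: C1, q ≥ 0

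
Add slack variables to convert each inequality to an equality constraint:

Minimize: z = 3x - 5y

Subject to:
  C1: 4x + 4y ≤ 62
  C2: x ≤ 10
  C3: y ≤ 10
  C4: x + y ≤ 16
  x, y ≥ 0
min z = 3x - 5y

s.t.
  4x + 4y + s1 = 62
  x + s2 = 10
  y + s3 = 10
  x + y + s4 = 16
  x, y, s1, s2, s3, s4 ≥ 0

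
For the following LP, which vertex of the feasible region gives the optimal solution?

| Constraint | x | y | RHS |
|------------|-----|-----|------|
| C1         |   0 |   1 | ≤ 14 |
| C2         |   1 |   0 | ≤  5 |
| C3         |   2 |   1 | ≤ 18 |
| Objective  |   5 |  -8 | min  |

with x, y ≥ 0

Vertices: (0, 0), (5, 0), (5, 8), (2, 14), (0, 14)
(0, 14) with z = -112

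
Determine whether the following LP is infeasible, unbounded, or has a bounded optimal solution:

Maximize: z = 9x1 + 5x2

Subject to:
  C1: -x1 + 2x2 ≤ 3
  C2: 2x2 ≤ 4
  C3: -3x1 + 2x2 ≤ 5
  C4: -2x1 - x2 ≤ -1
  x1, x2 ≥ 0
Feasible point: (0, 1) satisfies every constraint, so the LP is feasible.
Direction d = (1, 0): for each constraint row a, a·d ≤ 0 —
  (-1)(1) + (2)(0) = -1 ≤ 0
  (0)(1) + (2)(0) = 0 ≤ 0
  (-3)(1) + (2)(0) = -3 ≤ 0
  (-2)(1) + (-1)(0) = -2 ≤ 0
and d ≥ 0, so (0, 1) + t·d stays feasible for every t ≥ 0. Along this ray z = 9x1 + 5x2 changes by 9 per unit t, so z → +∞.

Unbounded — the objective can increase without bound over the feasible region.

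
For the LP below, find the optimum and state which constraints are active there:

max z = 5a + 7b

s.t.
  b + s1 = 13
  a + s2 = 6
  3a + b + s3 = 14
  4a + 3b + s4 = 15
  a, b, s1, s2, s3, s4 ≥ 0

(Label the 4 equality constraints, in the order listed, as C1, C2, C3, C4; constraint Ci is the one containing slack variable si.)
Optimal: a = 0, b = 5
Slack at optimum:
  C1: slack = 8
  C2: slack = 6
  C3: slack = 9
  C4: slack = 0 (binding)
  a ≥ 0: a = 0 (binding)
  b ≥ 0: b = 5
Binding constraints: C4, a ≥ 0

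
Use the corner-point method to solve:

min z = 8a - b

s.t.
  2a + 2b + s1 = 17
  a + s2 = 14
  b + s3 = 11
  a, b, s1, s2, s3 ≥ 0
Each vertex is the intersection of two constraint boundaries that also satisfies all remaining constraints:
  a = 0 and b = 0 → (0, 0)
  2a + 2b = 17 and b = 0 → (8.5, 0)
  2a + 2b = 17 and a = 0 → (0, 8.5)

Evaluating z = 8a - b at each vertex:
  (0, 0): z = 0
  (8.5, 0): z = 68
  (0, 8.5): z = -8.5

The minimum is at (0, 8.5) with z = -8.5.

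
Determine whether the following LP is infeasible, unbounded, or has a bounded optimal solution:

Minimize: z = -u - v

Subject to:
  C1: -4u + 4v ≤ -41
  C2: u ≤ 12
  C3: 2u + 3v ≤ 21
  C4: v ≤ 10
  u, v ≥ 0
The point (10.5, 0) satisfies every constraint, so the LP is feasible; the constraints give u ≤ 12 and v ≤ 10, which with u, v ≥ 0 keep the feasible region inside a bounded box. A feasible, bounded LP attains a finite optimum at a vertex.

Evaluating z = -u - v at each vertex:
  (10.25, 0): z = -10.25
  (10.5, 0): z = -10.5
  (10.35, 0.1): z = -10.45

The LP has an optimal solution: (10.5, 0) with z = -10.5.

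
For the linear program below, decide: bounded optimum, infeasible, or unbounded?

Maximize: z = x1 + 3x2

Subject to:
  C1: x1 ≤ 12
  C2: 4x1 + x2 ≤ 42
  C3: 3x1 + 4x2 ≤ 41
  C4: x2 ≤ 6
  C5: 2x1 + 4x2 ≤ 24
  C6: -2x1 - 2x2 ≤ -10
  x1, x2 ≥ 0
The point (0, 6) satisfies every constraint, so the LP is feasible; the constraints give x1 ≤ 12 and x2 ≤ 6, which with x1, x2 ≥ 0 keep the feasible region inside a bounded box. A feasible, bounded LP attains a finite optimum at a vertex.

Feasible with finite optimum z* = 18 at (0, 6).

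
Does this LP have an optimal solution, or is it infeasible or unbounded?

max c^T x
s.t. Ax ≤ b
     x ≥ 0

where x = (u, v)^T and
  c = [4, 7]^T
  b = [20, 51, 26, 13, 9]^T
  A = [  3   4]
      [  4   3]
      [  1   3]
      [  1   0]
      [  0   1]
The point (0, 5) satisfies every constraint, so the LP is feasible; the constraints give u ≤ 13 and v ≤ 9, which with u, v ≥ 0 keep the feasible region inside a bounded box. A feasible, bounded LP attains a finite optimum at a vertex.

Evaluating z = 4u + 7v at each vertex:
  (0, 0): z = 0
  (6.667, 0): z = 26.67
  (0, 5): z = 35

Feasible with finite optimum z* = 35 at (0, 5).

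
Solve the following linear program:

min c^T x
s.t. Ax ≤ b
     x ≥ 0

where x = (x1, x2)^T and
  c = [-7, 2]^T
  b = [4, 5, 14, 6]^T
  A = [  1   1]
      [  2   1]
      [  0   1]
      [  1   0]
Each vertex is the intersection of two constraint boundaries that also satisfies all remaining constraints:
  x1 = 0 and x2 = 0 → (0, 0)
  2x1 + x2 = 5 and x2 = 0 → (2.5, 0)
  x1 + x2 = 4 and 2x1 + x2 = 5 → (1, 3)
  x1 + x2 = 4 and x1 = 0 → (0, 4)

Evaluating z = -7x1 + 2x2 at each vertex:
  (0, 0): z = 0
  (2.5, 0): z = -17.5
  (1, 3): z = -1
  (0, 4): z = 8

The minimum is at (2.5, 0) with z = -17.5.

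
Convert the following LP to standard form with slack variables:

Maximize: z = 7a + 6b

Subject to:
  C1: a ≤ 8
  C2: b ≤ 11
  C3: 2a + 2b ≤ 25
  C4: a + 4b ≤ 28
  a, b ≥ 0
max z = 7a + 6b

s.t.
  a + s1 = 8
  b + s2 = 11
  2a + 2b + s3 = 25
  a + 4b + s4 = 28
  a, b, s1, s2, s3, s4 ≥ 0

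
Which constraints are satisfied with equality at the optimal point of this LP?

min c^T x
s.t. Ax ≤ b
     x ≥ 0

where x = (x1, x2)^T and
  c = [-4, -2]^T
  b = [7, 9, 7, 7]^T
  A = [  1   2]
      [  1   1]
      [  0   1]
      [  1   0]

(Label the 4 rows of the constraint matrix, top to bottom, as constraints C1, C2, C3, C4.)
Optimal: x1 = 7, x2 = 0
Slack at optimum:
  C1: slack = 0 (binding)
  C2: slack = 2
  C3: slack = 7
  C4: slack = 0 (binding)
  x1 ≥ 0: x1 = 7
  x2 ≥ 0: x2 = 0 (binding)
Binding constraints: C1, C4, x2 ≥ 0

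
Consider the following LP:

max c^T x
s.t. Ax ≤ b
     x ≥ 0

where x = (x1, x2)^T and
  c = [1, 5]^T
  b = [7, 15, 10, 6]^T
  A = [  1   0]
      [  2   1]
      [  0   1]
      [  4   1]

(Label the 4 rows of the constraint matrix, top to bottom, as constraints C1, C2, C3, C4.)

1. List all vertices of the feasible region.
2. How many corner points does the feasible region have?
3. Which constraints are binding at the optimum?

1. (0, 0), (1.5, 0), (0, 6)
2. 3
3. C4, x1 ≥ 0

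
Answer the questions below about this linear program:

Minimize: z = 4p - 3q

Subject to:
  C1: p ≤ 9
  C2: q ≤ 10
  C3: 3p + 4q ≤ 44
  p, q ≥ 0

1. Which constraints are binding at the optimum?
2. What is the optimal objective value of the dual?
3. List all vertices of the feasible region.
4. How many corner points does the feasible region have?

1. C2, p ≥ 0
2. -30 (by strong duality, equal to the primal optimum)
3. (0, 0), (9, 0), (9, 4.25), (1.333, 10), (0, 10)
4. 5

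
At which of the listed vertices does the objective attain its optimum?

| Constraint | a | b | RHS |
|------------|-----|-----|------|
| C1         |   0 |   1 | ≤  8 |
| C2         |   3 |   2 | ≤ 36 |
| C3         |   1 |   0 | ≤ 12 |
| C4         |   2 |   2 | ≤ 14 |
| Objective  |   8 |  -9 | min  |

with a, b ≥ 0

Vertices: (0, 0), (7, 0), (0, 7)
Evaluating z = 8a - 9b at each vertex:
  (0, 0): z = 0
  (7, 0): z = 56
  (0, 7): z = -63

The smallest value is z = -63, attained at (0, 7).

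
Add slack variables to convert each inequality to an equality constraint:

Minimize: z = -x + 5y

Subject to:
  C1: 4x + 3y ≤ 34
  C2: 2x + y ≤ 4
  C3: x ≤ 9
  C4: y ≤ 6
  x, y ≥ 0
min z = -x + 5y

s.t.
  4x + 3y + s1 = 34
  2x + y + s2 = 4
  x + s3 = 9
  y + s4 = 6
  x, y, s1, s2, s3, s4 ≥ 0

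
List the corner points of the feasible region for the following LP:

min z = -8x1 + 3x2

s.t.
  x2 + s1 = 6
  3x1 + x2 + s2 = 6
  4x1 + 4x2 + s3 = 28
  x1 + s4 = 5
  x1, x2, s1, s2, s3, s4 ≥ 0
Each vertex is the intersection of two constraint boundaries that also satisfies all remaining constraints:
  x1 = 0 and x2 = 0 → (0, 0)
  3x1 + x2 = 6 and x2 = 0 → (2, 0)
  x2 = 6 and 3x1 + x2 = 6 → (0, 6)

Vertices: (0, 0), (2, 0), (0, 6)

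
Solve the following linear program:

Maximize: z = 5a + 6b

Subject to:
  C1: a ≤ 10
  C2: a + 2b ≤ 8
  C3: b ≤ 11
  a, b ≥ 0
a = 8, b = 0, z = 40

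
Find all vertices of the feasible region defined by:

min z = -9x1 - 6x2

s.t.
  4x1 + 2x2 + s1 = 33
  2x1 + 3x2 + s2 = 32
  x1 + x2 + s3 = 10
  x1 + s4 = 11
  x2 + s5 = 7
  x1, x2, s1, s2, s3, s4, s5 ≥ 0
Each vertex is the intersection of two constraint boundaries that also satisfies all remaining constraints:
  x1 = 0 and x2 = 0 → (0, 0)
  4x1 + 2x2 = 33 and x2 = 0 → (8.25, 0)
  4x1 + 2x2 = 33 and x1 + x2 = 10 → (6.5, 3.5)
  x1 + x2 = 10 and x2 = 7 → (3, 7)
  x2 = 7 and x1 = 0 → (0, 7)

Vertices: (0, 0), (8.25, 0), (6.5, 3.5), (3, 7), (0, 7)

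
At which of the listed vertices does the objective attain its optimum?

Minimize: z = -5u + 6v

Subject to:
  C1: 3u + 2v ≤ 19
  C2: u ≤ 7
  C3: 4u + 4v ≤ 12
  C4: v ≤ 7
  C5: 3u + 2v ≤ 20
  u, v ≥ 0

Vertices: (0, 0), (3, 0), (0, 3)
(3, 0) with z = -15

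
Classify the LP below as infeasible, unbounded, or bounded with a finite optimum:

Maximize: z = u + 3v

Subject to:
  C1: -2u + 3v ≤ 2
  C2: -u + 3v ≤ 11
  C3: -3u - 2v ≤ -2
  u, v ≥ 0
Feasible point: (1, 0) satisfies every constraint, so the LP is feasible.
Direction d = (1, 0): for each constraint row a, a·d ≤ 0 —
  (-2)(1) + (3)(0) = -2 ≤ 0
  (-1)(1) + (3)(0) = -1 ≤ 0
  (-3)(1) + (-2)(0) = -3 ≤ 0
and d ≥ 0, so (1, 0) + t·d stays feasible for every t ≥ 0. Along this ray z = u + 3v changes by 1 per unit t, so z → +∞.

Unbounded — the objective can increase without bound over the feasible region.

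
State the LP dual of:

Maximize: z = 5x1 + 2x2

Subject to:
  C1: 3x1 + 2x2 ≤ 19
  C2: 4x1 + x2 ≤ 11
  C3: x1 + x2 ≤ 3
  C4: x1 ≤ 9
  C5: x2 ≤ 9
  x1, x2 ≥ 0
Minimize: z = 19y1 + 11y2 + 3y3 + 9y4 + 9y5

Subject to:
  C1: -3y1 - 4y2 - y3 - y4 ≤ -5
  C2: -2y1 - y2 - y3 - y5 ≤ -2
  y1, y2, y3, y4, y5 ≥ 0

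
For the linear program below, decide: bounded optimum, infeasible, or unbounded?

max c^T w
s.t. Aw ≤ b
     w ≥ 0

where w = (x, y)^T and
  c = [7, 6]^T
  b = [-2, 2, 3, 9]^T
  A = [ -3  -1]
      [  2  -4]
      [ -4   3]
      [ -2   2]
Feasible point: (1, 0) satisfies every constraint, so the LP is feasible.
Direction d = (1, 1): for each constraint row a, a·d ≤ 0 —
  (-3)(1) + (-1)(1) = -4 ≤ 0
  (2)(1) + (-4)(1) = -2 ≤ 0
  (-4)(1) + (3)(1) = -1 ≤ 0
  (-2)(1) + (2)(1) = 0 ≤ 0
and d ≥ 0, so (1, 0) + t·d stays feasible for every t ≥ 0. Along this ray z = 7x + 6y changes by 13 per unit t, so z → +∞.

Unbounded: there is a feasible ray along which z → +∞.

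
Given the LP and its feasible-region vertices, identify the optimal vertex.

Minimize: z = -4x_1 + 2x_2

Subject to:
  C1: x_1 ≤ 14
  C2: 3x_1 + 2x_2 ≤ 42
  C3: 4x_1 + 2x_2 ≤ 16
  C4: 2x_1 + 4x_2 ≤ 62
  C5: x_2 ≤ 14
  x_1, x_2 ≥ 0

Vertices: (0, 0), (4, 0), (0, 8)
Evaluating z = -4x_1 + 2x_2 at each vertex:
  (0, 0): z = 0
  (4, 0): z = -16
  (0, 8): z = 16

The smallest value is z = -16, attained at (4, 0).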